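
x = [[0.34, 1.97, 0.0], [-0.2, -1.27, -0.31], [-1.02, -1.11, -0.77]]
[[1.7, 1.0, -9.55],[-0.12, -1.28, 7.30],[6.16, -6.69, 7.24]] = x@[[-5.38, 5.2, 1.1], [1.79, -0.39, -5.04], [-3.46, 2.36, -3.60]]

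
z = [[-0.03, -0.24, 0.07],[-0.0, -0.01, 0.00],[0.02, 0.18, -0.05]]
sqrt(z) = [[0.00+0.13j, 0.58j, 0.00-0.22j], [0.00+0.00j, 0.1j, 0.00+0.00j], [-0.06j, 0.00-0.50j, 0.00+0.19j]]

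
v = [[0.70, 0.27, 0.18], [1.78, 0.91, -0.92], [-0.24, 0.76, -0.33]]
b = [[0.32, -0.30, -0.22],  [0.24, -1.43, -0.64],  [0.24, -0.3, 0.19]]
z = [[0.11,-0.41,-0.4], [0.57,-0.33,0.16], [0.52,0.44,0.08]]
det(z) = -0.20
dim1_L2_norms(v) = [0.77, 2.2, 0.86]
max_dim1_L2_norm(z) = 0.69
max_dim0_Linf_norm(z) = 0.57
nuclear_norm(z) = 1.86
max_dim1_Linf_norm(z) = 0.57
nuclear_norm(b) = 2.27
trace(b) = -0.92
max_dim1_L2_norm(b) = 1.58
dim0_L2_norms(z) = [0.78, 0.69, 0.44]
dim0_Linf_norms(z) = [0.57, 0.44, 0.4]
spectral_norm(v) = 2.30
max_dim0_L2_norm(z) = 0.78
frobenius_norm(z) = 1.13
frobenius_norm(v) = 2.49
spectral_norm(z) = 0.79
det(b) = -0.15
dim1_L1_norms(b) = [0.84, 2.31, 0.73]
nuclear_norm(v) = 3.55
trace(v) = 1.28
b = v @ z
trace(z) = -0.14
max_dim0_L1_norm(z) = 1.2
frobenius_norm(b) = 1.71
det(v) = 0.78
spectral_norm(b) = 1.66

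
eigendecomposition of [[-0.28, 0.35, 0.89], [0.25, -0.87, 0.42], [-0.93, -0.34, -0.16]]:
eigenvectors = [[-0.02-0.65j, -0.02+0.65j, -0.38+0.00j], [(0.03-0.27j), 0.03+0.27j, 0.92+0.00j], [0.71+0.00j, 0.71-0.00j, -0.05+0.00j]]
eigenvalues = [(-0.16+0.99j), (-0.16-0.99j), (-1+0j)]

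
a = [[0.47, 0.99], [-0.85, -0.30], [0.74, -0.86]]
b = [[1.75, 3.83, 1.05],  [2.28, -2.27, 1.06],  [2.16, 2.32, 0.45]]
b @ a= [[-1.66, -0.32], [3.79, 2.03], [-0.62, 1.06]]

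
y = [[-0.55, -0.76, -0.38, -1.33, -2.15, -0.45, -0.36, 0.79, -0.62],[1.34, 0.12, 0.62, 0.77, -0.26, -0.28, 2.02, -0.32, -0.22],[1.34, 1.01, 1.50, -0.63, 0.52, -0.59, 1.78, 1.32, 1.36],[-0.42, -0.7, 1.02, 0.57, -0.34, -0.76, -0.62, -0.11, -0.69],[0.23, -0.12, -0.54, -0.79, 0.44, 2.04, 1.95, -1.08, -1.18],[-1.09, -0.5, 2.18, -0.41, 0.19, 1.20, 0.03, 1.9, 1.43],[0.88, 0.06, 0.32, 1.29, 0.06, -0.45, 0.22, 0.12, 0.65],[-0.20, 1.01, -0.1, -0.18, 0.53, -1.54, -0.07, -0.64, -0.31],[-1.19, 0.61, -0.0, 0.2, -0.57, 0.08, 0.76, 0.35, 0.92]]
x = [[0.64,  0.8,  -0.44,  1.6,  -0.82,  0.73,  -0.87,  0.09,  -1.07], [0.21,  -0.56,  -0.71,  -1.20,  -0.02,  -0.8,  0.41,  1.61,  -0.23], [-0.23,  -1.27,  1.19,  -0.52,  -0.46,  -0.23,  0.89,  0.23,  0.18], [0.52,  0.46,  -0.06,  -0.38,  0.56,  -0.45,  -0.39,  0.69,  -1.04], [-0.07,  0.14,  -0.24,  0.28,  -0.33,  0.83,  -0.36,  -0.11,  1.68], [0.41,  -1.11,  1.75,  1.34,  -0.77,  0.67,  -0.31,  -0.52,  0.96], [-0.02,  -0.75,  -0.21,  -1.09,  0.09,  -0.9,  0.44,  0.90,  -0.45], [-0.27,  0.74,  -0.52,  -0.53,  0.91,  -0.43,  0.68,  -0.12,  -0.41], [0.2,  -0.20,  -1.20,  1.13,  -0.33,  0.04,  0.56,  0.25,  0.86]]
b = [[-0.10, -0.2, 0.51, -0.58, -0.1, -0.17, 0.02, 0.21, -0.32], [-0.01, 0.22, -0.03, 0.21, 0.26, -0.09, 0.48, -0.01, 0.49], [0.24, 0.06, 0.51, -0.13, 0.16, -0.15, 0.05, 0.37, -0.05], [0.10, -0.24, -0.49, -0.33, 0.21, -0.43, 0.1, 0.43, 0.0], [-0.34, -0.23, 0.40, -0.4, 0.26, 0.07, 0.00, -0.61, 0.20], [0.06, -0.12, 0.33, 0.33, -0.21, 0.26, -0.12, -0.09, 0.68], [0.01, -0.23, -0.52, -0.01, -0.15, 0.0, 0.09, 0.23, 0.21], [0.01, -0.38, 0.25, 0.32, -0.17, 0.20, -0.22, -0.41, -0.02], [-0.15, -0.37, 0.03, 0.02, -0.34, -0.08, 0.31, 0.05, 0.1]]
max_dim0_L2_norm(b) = 1.17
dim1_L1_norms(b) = [2.21, 1.8, 1.72, 2.33, 2.51, 2.2, 1.45, 1.98, 1.45]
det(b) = -0.00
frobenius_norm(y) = 8.29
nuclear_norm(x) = 14.90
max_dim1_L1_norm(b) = 2.51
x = y @ b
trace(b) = 0.60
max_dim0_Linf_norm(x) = 1.75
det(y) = -0.00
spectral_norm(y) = 4.58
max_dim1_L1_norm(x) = 7.84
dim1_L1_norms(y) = [7.39, 5.95, 10.05, 5.23, 8.37, 8.93, 4.05, 4.58, 4.68]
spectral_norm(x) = 4.31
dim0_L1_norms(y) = [7.24, 4.89, 6.66, 6.17, 5.06, 7.39, 7.81, 6.63, 7.38]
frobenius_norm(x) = 6.57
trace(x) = 2.41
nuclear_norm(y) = 20.55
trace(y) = 3.78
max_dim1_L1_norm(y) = 10.05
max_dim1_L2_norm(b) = 0.99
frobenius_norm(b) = 2.47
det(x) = 0.00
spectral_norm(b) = 1.40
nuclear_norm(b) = 6.16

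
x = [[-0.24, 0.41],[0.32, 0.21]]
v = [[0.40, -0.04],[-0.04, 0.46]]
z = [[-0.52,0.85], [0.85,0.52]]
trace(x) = -0.03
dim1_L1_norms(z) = [1.37, 1.37]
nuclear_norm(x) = 0.86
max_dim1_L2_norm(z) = 1.0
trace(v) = 0.86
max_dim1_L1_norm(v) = 0.5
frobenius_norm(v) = 0.61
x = z @ v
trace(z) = 0.00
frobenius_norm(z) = 1.41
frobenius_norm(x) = 0.61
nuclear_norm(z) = 1.99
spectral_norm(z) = 1.00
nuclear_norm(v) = 0.86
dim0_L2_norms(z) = [1.0, 1.0]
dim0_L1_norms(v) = [0.44, 0.5]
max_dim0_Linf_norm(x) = 0.41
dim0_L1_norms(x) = [0.56, 0.62]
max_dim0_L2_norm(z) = 1.0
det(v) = 0.18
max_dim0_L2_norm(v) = 0.46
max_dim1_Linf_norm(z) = 0.85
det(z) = -0.99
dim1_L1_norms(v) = [0.44, 0.5]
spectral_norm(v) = 0.48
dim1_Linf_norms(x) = [0.41, 0.32]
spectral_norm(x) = 0.48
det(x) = -0.18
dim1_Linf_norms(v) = [0.4, 0.46]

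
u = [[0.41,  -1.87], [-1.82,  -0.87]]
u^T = [[0.41, -1.82], [-1.87, -0.87]]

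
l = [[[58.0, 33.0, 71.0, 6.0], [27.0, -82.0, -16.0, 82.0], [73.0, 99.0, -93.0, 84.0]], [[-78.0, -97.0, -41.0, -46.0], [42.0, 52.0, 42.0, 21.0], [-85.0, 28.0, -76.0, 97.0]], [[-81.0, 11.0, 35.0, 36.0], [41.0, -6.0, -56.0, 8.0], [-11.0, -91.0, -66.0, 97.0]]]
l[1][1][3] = 21.0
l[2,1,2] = -56.0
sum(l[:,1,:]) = 155.0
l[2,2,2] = -66.0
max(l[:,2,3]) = 97.0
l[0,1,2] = -16.0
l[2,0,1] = 11.0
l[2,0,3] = 36.0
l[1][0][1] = -97.0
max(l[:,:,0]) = 73.0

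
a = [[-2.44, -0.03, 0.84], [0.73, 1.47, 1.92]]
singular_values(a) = [2.6, 2.5]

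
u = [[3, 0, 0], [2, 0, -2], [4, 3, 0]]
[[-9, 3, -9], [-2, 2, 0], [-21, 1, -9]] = u @[[-3, 1, -3], [-3, -1, 1], [-2, 0, -3]]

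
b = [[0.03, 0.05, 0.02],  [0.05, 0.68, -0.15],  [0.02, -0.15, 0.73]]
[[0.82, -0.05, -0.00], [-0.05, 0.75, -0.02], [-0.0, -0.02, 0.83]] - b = [[0.79, -0.1, -0.02], [-0.1, 0.07, 0.13], [-0.02, 0.13, 0.10]]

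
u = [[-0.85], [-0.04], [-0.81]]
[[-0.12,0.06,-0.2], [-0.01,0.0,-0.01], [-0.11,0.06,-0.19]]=u @ [[0.14, -0.07, 0.23]]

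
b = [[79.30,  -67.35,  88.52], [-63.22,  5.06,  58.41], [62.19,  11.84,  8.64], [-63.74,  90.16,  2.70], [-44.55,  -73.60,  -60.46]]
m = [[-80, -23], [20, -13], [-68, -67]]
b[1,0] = -63.22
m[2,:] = [-68, -67]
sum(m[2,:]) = -135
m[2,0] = -68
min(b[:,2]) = -60.46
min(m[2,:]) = -68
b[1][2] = 58.41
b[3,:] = [-63.74, 90.16, 2.7]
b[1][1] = 5.06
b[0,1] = -67.35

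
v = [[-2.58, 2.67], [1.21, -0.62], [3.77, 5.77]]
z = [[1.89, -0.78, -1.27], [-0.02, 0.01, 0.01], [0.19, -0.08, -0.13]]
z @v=[[-10.61, -1.8],[0.1, -0.00],[-1.08, -0.19]]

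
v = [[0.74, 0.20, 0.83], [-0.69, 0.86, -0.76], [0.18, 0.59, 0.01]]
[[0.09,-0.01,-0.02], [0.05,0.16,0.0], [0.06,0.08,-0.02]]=v @ [[-0.04,-0.0,-0.07], [0.12,0.14,-0.02], [0.11,-0.05,0.04]]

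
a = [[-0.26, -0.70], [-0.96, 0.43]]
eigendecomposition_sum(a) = [[-0.56, -0.32], [-0.43, -0.25]] + [[0.3, -0.38], [-0.53, 0.68]]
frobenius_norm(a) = 1.29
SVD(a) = [[0.09, -1.00],  [-1.00, -0.09]] @ diag([1.0541687286692731, 0.743524237329092]) @ [[0.88, -0.47], [0.47, 0.88]]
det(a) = -0.78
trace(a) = 0.17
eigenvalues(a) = [-0.8, 0.97]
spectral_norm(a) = 1.05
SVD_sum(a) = [[0.09, -0.05], [-0.93, 0.49]] + [[-0.35, -0.65], [-0.03, -0.06]]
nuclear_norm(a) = 1.80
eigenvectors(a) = [[-0.79, 0.49], [-0.61, -0.87]]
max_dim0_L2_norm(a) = 0.99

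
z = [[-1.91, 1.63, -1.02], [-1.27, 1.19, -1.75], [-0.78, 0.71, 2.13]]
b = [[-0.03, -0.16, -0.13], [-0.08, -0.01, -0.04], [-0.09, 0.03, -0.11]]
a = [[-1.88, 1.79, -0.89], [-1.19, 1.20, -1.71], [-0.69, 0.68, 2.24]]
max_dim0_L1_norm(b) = 0.28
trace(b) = -0.15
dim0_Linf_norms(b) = [0.09, 0.16, 0.13]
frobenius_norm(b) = 0.27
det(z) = -0.61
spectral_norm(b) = 0.23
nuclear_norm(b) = 0.40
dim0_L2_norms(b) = [0.12, 0.16, 0.17]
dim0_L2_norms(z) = [2.42, 2.14, 2.94]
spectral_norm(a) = 3.58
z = b + a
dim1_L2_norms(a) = [2.74, 2.4, 2.44]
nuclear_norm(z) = 6.14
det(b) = 0.00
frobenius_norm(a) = 4.39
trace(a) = 1.56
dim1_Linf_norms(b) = [0.16, 0.08, 0.11]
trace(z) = 1.41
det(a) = -0.37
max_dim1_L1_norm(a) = 4.56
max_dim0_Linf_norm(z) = 2.13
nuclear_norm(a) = 6.16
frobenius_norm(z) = 4.37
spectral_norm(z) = 3.61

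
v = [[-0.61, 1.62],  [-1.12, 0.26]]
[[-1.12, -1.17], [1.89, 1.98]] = v @[[-2.02, -2.12],  [-1.45, -1.52]]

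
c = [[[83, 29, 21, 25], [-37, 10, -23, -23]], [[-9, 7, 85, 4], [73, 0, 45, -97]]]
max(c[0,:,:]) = 83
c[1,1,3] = -97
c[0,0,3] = 25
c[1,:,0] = [-9, 73]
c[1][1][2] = 45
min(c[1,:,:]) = -97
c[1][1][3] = -97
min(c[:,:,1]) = 0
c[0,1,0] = -37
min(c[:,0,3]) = 4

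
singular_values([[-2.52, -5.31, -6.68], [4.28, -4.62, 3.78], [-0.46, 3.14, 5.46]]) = [10.83, 7.21, 1.94]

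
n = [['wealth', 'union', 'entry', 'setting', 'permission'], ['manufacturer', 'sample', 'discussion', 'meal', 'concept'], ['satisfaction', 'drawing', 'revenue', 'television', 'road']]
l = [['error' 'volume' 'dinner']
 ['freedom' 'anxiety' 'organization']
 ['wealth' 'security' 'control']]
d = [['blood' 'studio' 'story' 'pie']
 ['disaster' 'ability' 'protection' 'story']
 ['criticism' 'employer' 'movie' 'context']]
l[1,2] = 'organization'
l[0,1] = 'volume'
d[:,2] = ['story', 'protection', 'movie']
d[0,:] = ['blood', 'studio', 'story', 'pie']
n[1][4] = 'concept'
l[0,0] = 'error'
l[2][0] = 'wealth'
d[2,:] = ['criticism', 'employer', 'movie', 'context']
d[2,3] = 'context'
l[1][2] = 'organization'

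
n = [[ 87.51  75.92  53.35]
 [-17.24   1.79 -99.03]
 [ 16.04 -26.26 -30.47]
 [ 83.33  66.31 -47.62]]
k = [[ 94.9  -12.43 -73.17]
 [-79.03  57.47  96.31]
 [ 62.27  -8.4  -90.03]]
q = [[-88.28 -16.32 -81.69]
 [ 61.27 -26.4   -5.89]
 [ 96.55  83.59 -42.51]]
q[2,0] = 96.55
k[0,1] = -12.43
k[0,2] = -73.17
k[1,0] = -79.03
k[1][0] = -79.03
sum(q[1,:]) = 28.980000000000004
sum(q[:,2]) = -130.09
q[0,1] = -16.32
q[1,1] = -26.4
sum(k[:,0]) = 78.14000000000001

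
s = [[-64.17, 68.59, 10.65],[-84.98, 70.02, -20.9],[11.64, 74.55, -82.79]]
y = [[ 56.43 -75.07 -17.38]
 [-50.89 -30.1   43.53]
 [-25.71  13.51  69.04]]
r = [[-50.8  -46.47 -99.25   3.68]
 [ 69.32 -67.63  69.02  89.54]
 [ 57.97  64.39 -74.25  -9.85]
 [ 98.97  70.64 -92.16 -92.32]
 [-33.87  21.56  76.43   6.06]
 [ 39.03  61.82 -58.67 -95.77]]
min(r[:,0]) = -50.8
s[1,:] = [-84.98, 70.02, -20.9]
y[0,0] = 56.43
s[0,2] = 10.65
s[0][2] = 10.65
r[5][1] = 61.82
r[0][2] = -99.25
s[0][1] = 68.59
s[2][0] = 11.64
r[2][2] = -74.25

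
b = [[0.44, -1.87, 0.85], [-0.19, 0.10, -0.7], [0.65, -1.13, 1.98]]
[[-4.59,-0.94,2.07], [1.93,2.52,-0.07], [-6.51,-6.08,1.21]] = b @ [[3.3, 1.34, 3.71], [1.68, -1.05, -0.69], [-3.41, -4.11, -1.00]]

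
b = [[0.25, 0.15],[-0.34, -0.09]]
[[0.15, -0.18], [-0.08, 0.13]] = b @[[-0.06, -0.08], [1.12, -1.10]]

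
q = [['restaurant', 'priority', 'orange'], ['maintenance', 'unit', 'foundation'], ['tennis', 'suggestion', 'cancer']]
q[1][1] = 'unit'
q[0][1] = 'priority'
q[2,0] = 'tennis'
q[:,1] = ['priority', 'unit', 'suggestion']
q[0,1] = 'priority'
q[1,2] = 'foundation'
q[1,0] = 'maintenance'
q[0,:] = ['restaurant', 'priority', 'orange']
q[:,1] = ['priority', 'unit', 'suggestion']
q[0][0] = 'restaurant'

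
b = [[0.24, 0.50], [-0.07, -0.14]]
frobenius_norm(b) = 0.58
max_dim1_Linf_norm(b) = 0.5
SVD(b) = [[-0.96, 0.27],  [0.27, 0.96]] @ diag([0.5762760606326773, 0.0024293912165342852]) @ [[-0.43, -0.9], [-0.9, 0.43]]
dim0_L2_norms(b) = [0.25, 0.52]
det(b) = 0.00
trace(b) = 0.10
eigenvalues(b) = [0.08, 0.02]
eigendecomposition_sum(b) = [[0.28, 0.63], [-0.09, -0.2]] + [[-0.04, -0.13], [0.02, 0.06]]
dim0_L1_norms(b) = [0.31, 0.64]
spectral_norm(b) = 0.58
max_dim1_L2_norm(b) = 0.55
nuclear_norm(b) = 0.58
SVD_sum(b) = [[0.24, 0.5], [-0.07, -0.14]] + [[-0.0, 0.00], [-0.00, 0.00]]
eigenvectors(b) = [[0.95, -0.91], [-0.30, 0.41]]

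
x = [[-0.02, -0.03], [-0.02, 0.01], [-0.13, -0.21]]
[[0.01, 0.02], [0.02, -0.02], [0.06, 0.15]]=x @ [[-0.77, 0.45],[0.21, -0.97]]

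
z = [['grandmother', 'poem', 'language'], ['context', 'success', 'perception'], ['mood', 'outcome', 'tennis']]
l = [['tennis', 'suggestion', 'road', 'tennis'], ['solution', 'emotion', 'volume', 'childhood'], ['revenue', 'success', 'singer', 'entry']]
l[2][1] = 'success'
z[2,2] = 'tennis'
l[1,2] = 'volume'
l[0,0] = 'tennis'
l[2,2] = 'singer'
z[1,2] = 'perception'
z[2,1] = 'outcome'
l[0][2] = 'road'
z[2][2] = 'tennis'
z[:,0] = ['grandmother', 'context', 'mood']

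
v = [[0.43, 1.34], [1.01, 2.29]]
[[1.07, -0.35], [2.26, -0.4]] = v @ [[1.53, 0.74], [0.31, -0.50]]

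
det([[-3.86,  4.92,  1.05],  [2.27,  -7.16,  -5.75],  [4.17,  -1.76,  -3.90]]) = -115.981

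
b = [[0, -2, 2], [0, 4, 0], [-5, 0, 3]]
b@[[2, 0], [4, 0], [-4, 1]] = [[-16, 2], [16, 0], [-22, 3]]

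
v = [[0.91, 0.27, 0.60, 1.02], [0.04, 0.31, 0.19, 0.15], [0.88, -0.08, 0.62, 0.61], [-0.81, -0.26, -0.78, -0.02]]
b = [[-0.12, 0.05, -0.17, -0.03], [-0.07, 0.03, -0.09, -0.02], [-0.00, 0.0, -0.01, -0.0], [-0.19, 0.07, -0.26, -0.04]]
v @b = [[-0.32, 0.13, -0.45, -0.07],[-0.06, 0.02, -0.08, -0.01],[-0.22, 0.08, -0.31, -0.05],[0.12, -0.05, 0.17, 0.03]]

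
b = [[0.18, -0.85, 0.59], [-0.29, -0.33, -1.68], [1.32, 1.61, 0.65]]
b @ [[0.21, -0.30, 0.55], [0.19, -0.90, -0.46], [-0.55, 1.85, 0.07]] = [[-0.45,  1.80,  0.53], [0.80,  -2.72,  -0.13], [0.23,  -0.64,  0.03]]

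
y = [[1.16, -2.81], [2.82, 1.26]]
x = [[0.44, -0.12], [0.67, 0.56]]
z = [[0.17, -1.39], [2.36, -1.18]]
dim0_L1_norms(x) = [1.11, 0.68]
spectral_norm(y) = 3.11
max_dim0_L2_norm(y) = 3.08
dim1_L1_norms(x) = [0.56, 1.23]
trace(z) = -1.01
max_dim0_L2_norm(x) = 0.8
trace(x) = 1.00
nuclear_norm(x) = 1.27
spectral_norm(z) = 2.77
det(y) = 9.39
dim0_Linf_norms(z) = [2.36, 1.39]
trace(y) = 2.42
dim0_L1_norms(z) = [2.53, 2.57]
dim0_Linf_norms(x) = [0.67, 0.56]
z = x @ y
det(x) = 0.33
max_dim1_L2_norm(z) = 2.64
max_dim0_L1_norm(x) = 1.11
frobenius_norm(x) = 0.99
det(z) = 3.08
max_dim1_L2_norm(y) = 3.09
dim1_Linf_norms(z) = [1.39, 2.36]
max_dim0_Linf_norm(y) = 2.82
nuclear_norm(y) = 6.13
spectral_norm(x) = 0.92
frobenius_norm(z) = 2.99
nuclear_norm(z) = 3.88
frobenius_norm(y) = 4.33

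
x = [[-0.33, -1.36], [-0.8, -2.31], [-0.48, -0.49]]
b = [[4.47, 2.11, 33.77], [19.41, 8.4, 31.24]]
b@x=[[-19.37,-27.5], [-28.12,-61.11]]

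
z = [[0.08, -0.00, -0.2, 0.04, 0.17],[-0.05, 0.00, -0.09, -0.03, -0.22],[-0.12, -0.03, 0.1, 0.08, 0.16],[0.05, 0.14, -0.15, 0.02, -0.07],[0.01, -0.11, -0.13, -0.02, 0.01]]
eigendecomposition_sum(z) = [[-0.05+0.05j, (-0.01+0.05j), (0.01+0.08j), (0.05-0.02j), 0.10-0.00j], [-0.01-0.07j, -0.04-0.04j, (-0.07-0.03j), (-0.02+0.05j), (-0.06+0.08j)], [-0.03+0.03j, -0.00+0.03j, (0.01+0.04j), (0.03-0.01j), 0.06-0.00j], [-0.05+0.04j, -0.01+0.04j, 0.07j, (0.05-0.01j), 0.09+0.01j], [-0.01-0.05j, -0.02-0.03j, (-0.05-0.02j), (-0.01+0.03j), (-0.04+0.05j)]] + [[-0.05-0.05j,(-0.01-0.05j),(0.01-0.08j),0.05+0.02j,(0.1+0j)], [-0.01+0.07j,(-0.04+0.04j),-0.07+0.03j,-0.02-0.05j,-0.06-0.08j], [-0.03-0.03j,(-0-0.03j),(0.01-0.04j),(0.03+0.01j),(0.06+0j)], [(-0.05-0.04j),-0.01-0.04j,0.00-0.07j,0.05+0.01j,0.09-0.01j], [(-0.01+0.05j),(-0.02+0.03j),-0.05+0.02j,(-0.01-0.03j),-0.04-0.05j]] + [[-0j, -0j, -0.00+0.00j, -0.00+0.00j, -0.00+0.00j], [(-0+0j), -0.00+0.00j, -0j, -0j, 0.00-0.00j], [0.00-0.00j, 0.00-0.00j, -0.00+0.00j, (-0+0j), -0.00+0.00j], [(0.01-0j), 0.01-0.00j, (-0+0j), (-0.01+0j), (-0.01+0j)], [(-0+0j), (-0+0j), -0j, 0.00-0.00j, -0j]] + [[(0.02-0j),(0.01-0j),-0.02+0.00j,(-0.01+0j),(-0.02+0j)], [(0.09-0j),(0.07-0j),-0.10+0.00j,(-0.04+0j),-0.11+0.00j], [-0.03+0.00j,(-0.02+0j),0.03-0.00j,(0.01-0j),(0.04-0j)], [(0.19-0j),(0.16-0j),-0.21+0.00j,-0.08+0.00j,-0.25+0.00j], [(-0.07+0j),-0.06+0.00j,0.08-0.00j,0.03-0.00j,0.10-0.00j]] + [[(0.16-0j), -0j, (-0.2+0j), -0.05+0.00j, (-0.01+0j)], [-0.11+0.00j, -0.00+0.00j, (0.14-0j), (0.04-0j), (0.01-0j)], [(-0.04+0j), (-0+0j), 0.05-0.00j, 0.01-0.00j, 0.00-0.00j], [(-0.05+0j), (-0+0j), (0.06-0j), 0.01-0.00j, -0j], [(0.1-0j), -0j, -0.12+0.00j, -0.03+0.00j, (-0.01+0j)]]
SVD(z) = [[-0.01, 0.87, -0.02, -0.06, -0.49],[-0.59, -0.29, -0.32, -0.53, -0.43],[0.62, 0.01, -0.01, -0.78, 0.1],[-0.49, 0.25, 0.59, -0.33, 0.48],[-0.15, 0.31, -0.74, -0.03, 0.58]] @ diag([0.3551783681163857, 0.3188176959294997, 0.1774719955255055, 0.11961155826530469, 0.0006078798621082872]) @ [[-0.2, -0.2, 0.59, 0.17, 0.74], [0.31, 0.01, -0.71, 0.14, 0.62], [0.21, 0.93, 0.22, 0.20, 0.09], [0.82, -0.16, 0.31, -0.46, 0.04], [-0.39, 0.27, -0.11, -0.84, 0.25]]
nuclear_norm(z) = 0.97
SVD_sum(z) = [[0.0, 0.0, -0.00, -0.0, -0.00], [0.04, 0.04, -0.12, -0.04, -0.15], [-0.04, -0.04, 0.13, 0.04, 0.16], [0.04, 0.04, -0.10, -0.03, -0.13], [0.01, 0.01, -0.03, -0.01, -0.04]] + [[0.09, 0.0, -0.20, 0.04, 0.17], [-0.03, -0.00, 0.07, -0.01, -0.06], [0.0, 0.00, -0.0, 0.00, 0.0], [0.03, 0.0, -0.06, 0.01, 0.05], [0.03, 0.0, -0.07, 0.01, 0.06]] + [[-0.0,-0.0,-0.0,-0.00,-0.00], [-0.01,-0.05,-0.01,-0.01,-0.01], [-0.0,-0.00,-0.00,-0.0,-0.0], [0.02,0.1,0.02,0.02,0.01], [-0.03,-0.12,-0.03,-0.03,-0.01]] + [[-0.01,  0.00,  -0.0,  0.00,  -0.00], [-0.05,  0.01,  -0.02,  0.03,  -0.00], [-0.08,  0.02,  -0.03,  0.04,  -0.0], [-0.03,  0.01,  -0.01,  0.02,  -0.00], [-0.0,  0.00,  -0.0,  0.0,  -0.0]] + [[0.00, -0.00, 0.0, 0.00, -0.0], [0.00, -0.0, 0.00, 0.00, -0.00], [-0.00, 0.0, -0.0, -0.00, 0.00], [-0.00, 0.00, -0.0, -0.00, 0.0], [-0.0, 0.0, -0.00, -0.0, 0.0]]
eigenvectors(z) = [[-0.53+0.00j, -0.53-0.00j, (-0.39+0j), (-0.07+0j), (0.71+0j)], [(0.3-0.42j), (0.3+0.42j), 0.28+0.00j, -0.39+0.00j, -0.50+0.00j], [-0.31+0.02j, (-0.31-0.02j), (-0.11+0j), 0.13+0.00j, (-0.16+0j)], [(-0.47-0.05j), (-0.47+0.05j), (-0.83+0j), (-0.85+0j), (-0.21+0j)], [0.21-0.28j, (0.21+0.28j), (0.25+0j), 0.33+0.00j, 0.42+0.00j]]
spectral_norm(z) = 0.36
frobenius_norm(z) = 0.52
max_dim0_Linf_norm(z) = 0.22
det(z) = -0.00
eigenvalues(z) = [(-0.07+0.1j), (-0.07-0.1j), (-0+0j), (0.14+0j), (0.22+0j)]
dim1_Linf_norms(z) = [0.2, 0.22, 0.16, 0.15, 0.13]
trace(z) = 0.21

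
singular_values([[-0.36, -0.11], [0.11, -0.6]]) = [0.61, 0.37]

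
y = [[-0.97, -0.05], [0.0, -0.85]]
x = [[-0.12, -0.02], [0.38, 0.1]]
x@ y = [[0.12, 0.02], [-0.37, -0.1]]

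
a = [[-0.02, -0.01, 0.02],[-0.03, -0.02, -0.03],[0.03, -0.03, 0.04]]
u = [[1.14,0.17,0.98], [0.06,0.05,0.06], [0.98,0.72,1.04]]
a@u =[[-0.0, 0.01, 0.0], [-0.06, -0.03, -0.06], [0.07, 0.03, 0.07]]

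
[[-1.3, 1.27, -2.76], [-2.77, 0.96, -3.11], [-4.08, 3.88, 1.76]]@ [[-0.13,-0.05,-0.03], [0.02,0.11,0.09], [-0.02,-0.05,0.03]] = [[0.25, 0.34, 0.07], [0.44, 0.4, 0.08], [0.57, 0.54, 0.52]]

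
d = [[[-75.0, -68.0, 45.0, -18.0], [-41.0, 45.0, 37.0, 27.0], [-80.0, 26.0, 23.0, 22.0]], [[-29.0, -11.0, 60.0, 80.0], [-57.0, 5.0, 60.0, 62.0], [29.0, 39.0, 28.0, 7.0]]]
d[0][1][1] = 45.0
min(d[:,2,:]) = -80.0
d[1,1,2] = 60.0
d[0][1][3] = 27.0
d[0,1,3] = 27.0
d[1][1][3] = 62.0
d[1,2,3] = 7.0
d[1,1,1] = 5.0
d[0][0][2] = 45.0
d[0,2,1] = 26.0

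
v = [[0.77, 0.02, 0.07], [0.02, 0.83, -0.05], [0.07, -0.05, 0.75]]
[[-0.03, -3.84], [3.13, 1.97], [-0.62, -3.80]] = v @ [[-0.08, -4.64],[3.74, 2.21],[-0.57, -4.48]]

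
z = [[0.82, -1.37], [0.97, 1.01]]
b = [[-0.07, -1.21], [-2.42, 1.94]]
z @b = [[3.26, -3.65], [-2.51, 0.79]]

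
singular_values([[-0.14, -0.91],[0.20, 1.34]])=[1.64, 0.0]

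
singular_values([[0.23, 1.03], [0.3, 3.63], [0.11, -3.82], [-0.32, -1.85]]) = [5.69, 0.43]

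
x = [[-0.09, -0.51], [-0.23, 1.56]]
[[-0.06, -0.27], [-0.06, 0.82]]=x @ [[0.47, 0.03], [0.03, 0.53]]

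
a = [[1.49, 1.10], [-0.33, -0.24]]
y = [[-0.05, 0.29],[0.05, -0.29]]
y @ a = [[-0.17, -0.12],[0.17, 0.12]]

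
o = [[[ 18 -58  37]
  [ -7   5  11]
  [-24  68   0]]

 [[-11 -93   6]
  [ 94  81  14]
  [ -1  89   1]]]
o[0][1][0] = -7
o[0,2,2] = 0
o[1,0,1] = -93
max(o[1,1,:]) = 94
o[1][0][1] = -93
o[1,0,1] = -93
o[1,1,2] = 14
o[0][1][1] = 5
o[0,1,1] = 5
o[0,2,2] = 0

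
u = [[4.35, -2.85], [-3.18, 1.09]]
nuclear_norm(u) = 6.85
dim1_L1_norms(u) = [7.2, 4.27]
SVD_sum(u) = [[4.53, -2.52], [-2.89, 1.61]] + [[-0.18, -0.33], [-0.29, -0.52]]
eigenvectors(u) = [[0.85, 0.49], [-0.53, 0.87]]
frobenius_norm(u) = 6.19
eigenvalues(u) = [6.14, -0.7]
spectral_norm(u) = 6.15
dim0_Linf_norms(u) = [4.35, 2.85]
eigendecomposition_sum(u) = [[4.53,  -2.56], [-2.85,  1.61]] + [[-0.18, -0.29], [-0.33, -0.52]]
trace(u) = 5.44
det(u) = -4.32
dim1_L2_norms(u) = [5.2, 3.36]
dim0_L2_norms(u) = [5.39, 3.05]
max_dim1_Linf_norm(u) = 4.35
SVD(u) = [[-0.84, 0.54],  [0.54, 0.84]] @ diag([6.152407912694374, 0.7024079126943733]) @ [[-0.87, 0.49], [-0.49, -0.87]]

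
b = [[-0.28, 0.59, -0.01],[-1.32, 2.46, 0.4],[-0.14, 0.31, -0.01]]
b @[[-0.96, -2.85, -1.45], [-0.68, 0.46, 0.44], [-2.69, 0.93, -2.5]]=[[-0.11, 1.06, 0.69], [-1.48, 5.27, 2.0], [-0.05, 0.53, 0.36]]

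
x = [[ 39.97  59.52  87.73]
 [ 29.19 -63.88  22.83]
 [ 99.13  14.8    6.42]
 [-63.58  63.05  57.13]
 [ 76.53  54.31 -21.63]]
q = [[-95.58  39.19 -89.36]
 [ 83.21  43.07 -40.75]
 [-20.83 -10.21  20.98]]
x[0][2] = 87.73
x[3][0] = -63.58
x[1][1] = -63.88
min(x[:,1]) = -63.88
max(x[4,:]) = 76.53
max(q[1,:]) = 83.21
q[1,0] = 83.21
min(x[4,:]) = -21.63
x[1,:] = [29.19, -63.88, 22.83]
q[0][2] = -89.36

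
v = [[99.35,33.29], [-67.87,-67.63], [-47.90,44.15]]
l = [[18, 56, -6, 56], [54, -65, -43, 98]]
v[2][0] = -47.9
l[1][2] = -43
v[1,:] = [-67.87, -67.63]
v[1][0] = -67.87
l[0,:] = [18, 56, -6, 56]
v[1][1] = -67.63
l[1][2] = -43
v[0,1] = 33.29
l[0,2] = -6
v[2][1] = 44.15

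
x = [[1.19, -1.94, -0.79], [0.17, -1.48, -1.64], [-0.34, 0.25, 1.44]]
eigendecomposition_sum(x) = [[(0.6+0.24j), -0.46-0.18j, -0.09-0.75j], [(0.09-0.37j), (-0.07+0.28j), (-0.42+0.11j)], [-0.17+0.61j, 0.13-0.47j, 0.72-0.17j]] + [[(0.6-0.24j), (-0.46+0.18j), -0.09+0.75j],[(0.09+0.37j), (-0.07-0.28j), -0.42-0.11j],[(-0.17-0.61j), (0.13+0.47j), 0.72+0.17j]] + [[-0.01+0.00j,(-1.02-0j),(-0.6-0j)], [(-0.02+0j),(-1.34-0j),-0.79-0.00j], [-0.00+0.00j,(-0-0j),-0.00-0.00j]]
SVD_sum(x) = [[0.70,  -1.59,  -1.42], [0.67,  -1.51,  -1.36], [-0.37,  0.85,  0.76]] + [[0.35, -0.43, 0.65],[-0.18, 0.22, -0.33],[0.34, -0.42, 0.63]] + [[0.14, 0.08, -0.02], [-0.32, -0.18, 0.05], [-0.31, -0.18, 0.05]]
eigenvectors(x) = [[(0.66+0j), (0.66-0j), (0.61+0j)], [-0.05-0.38j, -0.05+0.38j, (0.79+0j)], [(0.07+0.64j), 0.07-0.64j, 0j]]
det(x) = -2.29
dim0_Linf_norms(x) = [1.19, 1.94, 1.64]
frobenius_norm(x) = 3.60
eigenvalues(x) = [(1.25+0.35j), (1.25-0.35j), (-1.36+0j)]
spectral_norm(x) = 3.32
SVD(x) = [[-0.68, 0.68, -0.30],[-0.64, -0.34, 0.68],[0.36, 0.65, 0.67]] @ diag([3.3240954348863063, 1.2735332590221844, 0.5412047467755174]) @ [[-0.31, 0.71, 0.63], [0.41, -0.50, 0.76], [-0.86, -0.50, 0.13]]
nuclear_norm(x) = 5.14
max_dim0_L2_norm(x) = 2.45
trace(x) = 1.15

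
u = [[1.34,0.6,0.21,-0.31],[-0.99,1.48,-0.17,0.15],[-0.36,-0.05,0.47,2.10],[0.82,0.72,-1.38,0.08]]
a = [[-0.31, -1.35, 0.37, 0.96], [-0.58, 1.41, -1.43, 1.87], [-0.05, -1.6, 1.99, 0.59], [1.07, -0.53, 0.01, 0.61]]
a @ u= [[1.58,-1.51,-0.99,0.75], [-0.12,3.16,-3.61,-2.46], [1.28,-2.07,0.38,4.0], [2.46,0.3,-0.52,-0.34]]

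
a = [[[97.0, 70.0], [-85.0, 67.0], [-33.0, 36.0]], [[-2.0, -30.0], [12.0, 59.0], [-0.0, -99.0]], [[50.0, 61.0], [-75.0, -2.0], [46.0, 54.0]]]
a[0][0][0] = 97.0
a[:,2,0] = [-33.0, -0.0, 46.0]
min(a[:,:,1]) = -99.0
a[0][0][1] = 70.0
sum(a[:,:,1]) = 216.0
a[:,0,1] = [70.0, -30.0, 61.0]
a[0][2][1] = 36.0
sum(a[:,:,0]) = 10.0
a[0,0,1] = 70.0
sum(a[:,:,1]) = 216.0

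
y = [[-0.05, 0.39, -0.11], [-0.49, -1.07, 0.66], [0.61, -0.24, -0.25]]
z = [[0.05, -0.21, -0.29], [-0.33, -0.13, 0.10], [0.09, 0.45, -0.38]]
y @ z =[[-0.14, -0.09, 0.10], [0.39, 0.54, -0.22], [0.09, -0.21, -0.11]]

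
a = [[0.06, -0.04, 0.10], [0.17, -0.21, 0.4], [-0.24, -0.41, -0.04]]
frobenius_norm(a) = 0.69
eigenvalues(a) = [(0.01+0j), (-0.1+0.42j), (-0.1-0.42j)]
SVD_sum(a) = [[0.0, -0.07, 0.06], [0.01, -0.33, 0.25], [0.00, -0.24, 0.18]] + [[0.05, 0.04, 0.05], [0.16, 0.12, 0.15], [-0.25, -0.17, -0.22]] + [[0.01, -0.0, -0.00], [-0.00, 0.0, 0.0], [0.00, -0.00, -0.00]]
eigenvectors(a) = [[(-0.76+0j), (-0+0.16j), (-0-0.16j)], [(0.38+0j), (-0.11+0.66j), -0.11-0.66j], [0.53+0.00j, (-0.73+0j), -0.73-0.00j]]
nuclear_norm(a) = 0.98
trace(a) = -0.19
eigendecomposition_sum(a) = [[0.01-0.00j, (-0+0j), -0j], [-0.00+0.00j, 0.00-0.00j, -0.00+0.00j], [-0.01+0.00j, 0.00-0.00j, (-0+0j)]] + [[0.03+0.03j,-0.02+0.05j,0.05+0.00j], [(0.09+0.12j),-0.11+0.17j,(0.2+0.05j)], [-0.12+0.12j,(-0.21-0.08j),(-0.02+0.22j)]] + [[(0.03-0.03j), (-0.02-0.05j), (0.05-0j)], [(0.09-0.12j), (-0.11-0.17j), 0.20-0.05j], [(-0.12-0.12j), (-0.21+0.08j), -0.02-0.22j]]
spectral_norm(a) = 0.52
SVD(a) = [[0.18, 0.18, -0.97],[0.80, 0.55, 0.25],[0.57, -0.82, -0.04]] @ diag([0.5170822188834949, 0.4561369852255556, 0.00806409473299132]) @ [[0.02, -0.79, 0.61], [0.66, 0.47, 0.59], [-0.75, 0.39, 0.53]]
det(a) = 0.00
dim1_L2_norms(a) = [0.12, 0.48, 0.48]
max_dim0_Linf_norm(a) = 0.41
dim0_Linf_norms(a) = [0.24, 0.41, 0.4]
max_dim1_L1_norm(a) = 0.78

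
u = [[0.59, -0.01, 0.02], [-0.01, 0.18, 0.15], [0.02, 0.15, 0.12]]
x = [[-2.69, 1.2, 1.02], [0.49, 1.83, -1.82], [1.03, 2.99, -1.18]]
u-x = [[3.28, -1.21, -1.00], [-0.50, -1.65, 1.97], [-1.01, -2.84, 1.30]]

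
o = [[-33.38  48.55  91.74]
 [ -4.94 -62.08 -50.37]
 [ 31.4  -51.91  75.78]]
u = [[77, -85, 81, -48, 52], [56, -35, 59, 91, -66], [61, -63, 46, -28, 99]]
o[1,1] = -62.08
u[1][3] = 91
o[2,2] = 75.78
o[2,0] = 31.4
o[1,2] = -50.37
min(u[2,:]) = -63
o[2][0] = 31.4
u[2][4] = 99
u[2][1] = -63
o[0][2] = 91.74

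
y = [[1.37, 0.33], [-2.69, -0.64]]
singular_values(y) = [3.1, 0.0]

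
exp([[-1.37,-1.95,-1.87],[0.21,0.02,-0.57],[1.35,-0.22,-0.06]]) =[[-0.11,-0.62,-0.36], [-0.13,1.13,-0.52], [0.46,-0.88,0.49]]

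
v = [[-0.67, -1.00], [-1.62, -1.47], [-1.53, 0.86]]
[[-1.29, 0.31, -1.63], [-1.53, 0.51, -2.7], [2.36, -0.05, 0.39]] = v @ [[-0.59,  -0.1,  0.48], [1.69,  -0.24,  1.31]]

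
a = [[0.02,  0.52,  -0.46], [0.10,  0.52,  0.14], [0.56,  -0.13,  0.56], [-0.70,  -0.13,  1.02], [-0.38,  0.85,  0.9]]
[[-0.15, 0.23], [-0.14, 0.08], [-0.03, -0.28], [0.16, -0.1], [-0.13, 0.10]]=a@ [[-0.14, -0.22],[-0.25, 0.25],[0.03, -0.22]]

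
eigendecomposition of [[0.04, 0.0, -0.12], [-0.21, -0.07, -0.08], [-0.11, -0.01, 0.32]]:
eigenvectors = [[0.03, 0.32, -0.35], [1.00, -0.94, -0.00], [0.03, 0.08, 0.94]]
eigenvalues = [-0.08, 0.01, 0.36]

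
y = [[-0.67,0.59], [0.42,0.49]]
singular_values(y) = [0.89, 0.65]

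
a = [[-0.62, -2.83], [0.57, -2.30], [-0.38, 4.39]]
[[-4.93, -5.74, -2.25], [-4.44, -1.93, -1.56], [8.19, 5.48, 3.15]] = a @ [[-0.40, 2.55, 0.25], [1.83, 1.47, 0.74]]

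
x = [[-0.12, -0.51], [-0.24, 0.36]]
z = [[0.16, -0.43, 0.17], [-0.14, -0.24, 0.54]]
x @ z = [[0.05,  0.17,  -0.3], [-0.09,  0.02,  0.15]]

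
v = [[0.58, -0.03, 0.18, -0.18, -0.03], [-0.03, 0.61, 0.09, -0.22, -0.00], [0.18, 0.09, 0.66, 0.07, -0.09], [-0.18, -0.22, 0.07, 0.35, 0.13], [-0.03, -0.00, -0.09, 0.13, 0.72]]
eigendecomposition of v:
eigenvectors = [[0.40, 0.47, 0.69, 0.33, 0.21],  [0.39, 0.34, -0.29, -0.65, 0.48],  [-0.30, 0.53, -0.52, 0.53, 0.27],  [0.75, -0.33, -0.39, 0.41, -0.06],  [-0.18, -0.52, 0.14, 0.15, 0.81]]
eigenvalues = [0.08, 0.92, 0.55, 0.69, 0.67]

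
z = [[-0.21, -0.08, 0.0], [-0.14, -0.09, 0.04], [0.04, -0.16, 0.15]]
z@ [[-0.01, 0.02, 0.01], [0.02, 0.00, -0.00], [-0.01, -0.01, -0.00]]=[[0.00, -0.0, -0.00], [-0.0, -0.00, -0.0], [-0.01, -0.00, 0.0]]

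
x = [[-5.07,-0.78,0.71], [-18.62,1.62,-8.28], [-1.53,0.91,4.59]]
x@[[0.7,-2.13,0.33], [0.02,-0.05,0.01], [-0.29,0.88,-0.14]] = [[-3.77,11.46,-1.78], [-10.60,32.29,-4.97], [-2.38,7.25,-1.14]]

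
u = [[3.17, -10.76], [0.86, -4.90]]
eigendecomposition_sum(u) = [[2.25, -3.62],[0.29, -0.47]] + [[0.92,-7.14], [0.57,-4.43]]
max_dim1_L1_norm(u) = 13.93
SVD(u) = [[-0.91, -0.4],[-0.4, 0.91]] @ diag([12.260251886101813, 0.5121754478077494]) @ [[-0.26, 0.96], [-0.96, -0.26]]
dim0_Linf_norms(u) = [3.17, 10.76]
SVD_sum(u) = [[2.97, -10.81], [1.31, -4.78]] + [[0.20, 0.05], [-0.45, -0.12]]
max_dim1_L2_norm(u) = 11.22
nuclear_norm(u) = 12.77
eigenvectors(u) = [[0.99, 0.85], [0.13, 0.53]]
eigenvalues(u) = [1.79, -3.52]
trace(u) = -1.73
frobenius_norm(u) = 12.27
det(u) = -6.28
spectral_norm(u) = 12.26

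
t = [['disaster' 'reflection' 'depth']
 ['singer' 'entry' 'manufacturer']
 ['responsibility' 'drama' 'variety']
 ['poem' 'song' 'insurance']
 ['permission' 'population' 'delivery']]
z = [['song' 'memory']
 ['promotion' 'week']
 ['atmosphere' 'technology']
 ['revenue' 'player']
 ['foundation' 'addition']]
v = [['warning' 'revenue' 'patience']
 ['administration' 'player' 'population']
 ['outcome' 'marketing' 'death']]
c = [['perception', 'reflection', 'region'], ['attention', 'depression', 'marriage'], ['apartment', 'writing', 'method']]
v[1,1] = 'player'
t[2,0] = 'responsibility'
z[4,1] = 'addition'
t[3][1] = 'song'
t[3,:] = ['poem', 'song', 'insurance']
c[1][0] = 'attention'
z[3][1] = 'player'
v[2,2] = 'death'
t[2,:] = ['responsibility', 'drama', 'variety']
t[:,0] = ['disaster', 'singer', 'responsibility', 'poem', 'permission']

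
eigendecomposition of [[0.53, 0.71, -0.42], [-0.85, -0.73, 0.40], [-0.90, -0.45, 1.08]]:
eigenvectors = [[(-0.26+0j), (-0.46-0.45j), (-0.46+0.45j)], [0.31+0.00j, 0.69+0.00j, (0.69-0j)], [0.92+0.00j, 0.01-0.33j, 0.01+0.33j]]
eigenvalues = [(1.18+0j), (-0.15+0.37j), (-0.15-0.37j)]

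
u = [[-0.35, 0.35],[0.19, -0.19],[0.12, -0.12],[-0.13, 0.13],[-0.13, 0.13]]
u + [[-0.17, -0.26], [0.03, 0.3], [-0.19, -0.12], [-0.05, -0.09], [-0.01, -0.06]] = [[-0.52,  0.09], [0.22,  0.11], [-0.07,  -0.24], [-0.18,  0.04], [-0.14,  0.07]]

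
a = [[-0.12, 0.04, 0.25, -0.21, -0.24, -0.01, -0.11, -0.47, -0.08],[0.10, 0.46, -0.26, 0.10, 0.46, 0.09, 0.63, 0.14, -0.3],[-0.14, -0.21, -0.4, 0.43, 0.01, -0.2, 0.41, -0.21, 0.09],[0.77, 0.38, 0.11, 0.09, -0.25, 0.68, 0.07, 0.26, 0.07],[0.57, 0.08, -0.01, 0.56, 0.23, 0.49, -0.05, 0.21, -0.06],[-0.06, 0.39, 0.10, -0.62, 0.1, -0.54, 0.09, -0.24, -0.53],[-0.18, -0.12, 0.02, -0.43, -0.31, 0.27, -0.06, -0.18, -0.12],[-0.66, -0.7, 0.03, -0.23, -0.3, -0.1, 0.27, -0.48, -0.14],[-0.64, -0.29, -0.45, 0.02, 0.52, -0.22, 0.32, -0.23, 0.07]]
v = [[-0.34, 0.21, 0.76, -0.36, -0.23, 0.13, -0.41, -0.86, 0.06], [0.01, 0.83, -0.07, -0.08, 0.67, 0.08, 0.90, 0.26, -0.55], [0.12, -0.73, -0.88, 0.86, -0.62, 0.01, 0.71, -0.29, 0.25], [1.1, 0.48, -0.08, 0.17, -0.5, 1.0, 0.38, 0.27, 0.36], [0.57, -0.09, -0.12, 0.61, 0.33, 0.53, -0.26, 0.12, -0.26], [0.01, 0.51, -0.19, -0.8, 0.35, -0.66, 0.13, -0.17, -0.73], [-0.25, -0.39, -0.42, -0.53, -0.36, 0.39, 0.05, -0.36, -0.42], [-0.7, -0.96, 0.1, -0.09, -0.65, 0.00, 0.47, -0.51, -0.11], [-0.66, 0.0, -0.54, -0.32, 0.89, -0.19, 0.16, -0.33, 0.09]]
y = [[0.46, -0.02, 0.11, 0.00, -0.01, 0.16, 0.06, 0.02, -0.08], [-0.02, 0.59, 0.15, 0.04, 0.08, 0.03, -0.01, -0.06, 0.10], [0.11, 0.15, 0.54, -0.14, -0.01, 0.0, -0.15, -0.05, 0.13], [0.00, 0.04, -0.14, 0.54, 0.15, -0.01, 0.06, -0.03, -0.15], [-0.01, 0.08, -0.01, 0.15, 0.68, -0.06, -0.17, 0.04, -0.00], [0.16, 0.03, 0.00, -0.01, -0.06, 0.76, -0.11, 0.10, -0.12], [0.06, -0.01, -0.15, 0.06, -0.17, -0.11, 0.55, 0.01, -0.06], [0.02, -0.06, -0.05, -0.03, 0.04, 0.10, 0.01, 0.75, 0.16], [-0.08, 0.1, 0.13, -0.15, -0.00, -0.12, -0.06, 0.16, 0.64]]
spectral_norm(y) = 0.98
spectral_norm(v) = 2.42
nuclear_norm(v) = 11.42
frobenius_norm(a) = 2.95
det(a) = -0.00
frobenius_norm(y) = 2.02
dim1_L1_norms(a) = [1.53, 2.54, 2.1, 2.68, 2.26, 2.67, 1.69, 2.91, 2.76]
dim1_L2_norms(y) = [0.51, 0.63, 0.62, 0.6, 0.72, 0.8, 0.61, 0.78, 0.71]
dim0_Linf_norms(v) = [1.1, 0.96, 0.88, 0.86, 0.89, 1.0, 0.9, 0.86, 0.73]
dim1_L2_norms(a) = [0.65, 1.01, 0.82, 1.17, 0.99, 1.09, 0.67, 1.18, 1.08]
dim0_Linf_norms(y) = [0.46, 0.59, 0.54, 0.54, 0.68, 0.76, 0.55, 0.75, 0.64]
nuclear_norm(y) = 5.51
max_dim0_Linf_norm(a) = 0.77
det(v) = -1.32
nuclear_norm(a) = 7.01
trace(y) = 5.51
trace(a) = -0.75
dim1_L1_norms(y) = [0.92, 1.08, 1.28, 1.12, 1.2, 1.35, 1.18, 1.22, 1.44]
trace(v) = -0.92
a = y @ v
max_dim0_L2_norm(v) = 1.68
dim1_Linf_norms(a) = [0.47, 0.63, 0.43, 0.77, 0.57, 0.62, 0.43, 0.7, 0.64]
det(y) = 0.00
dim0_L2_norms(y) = [0.51, 0.63, 0.62, 0.6, 0.72, 0.8, 0.61, 0.78, 0.71]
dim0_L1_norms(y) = [0.92, 1.08, 1.28, 1.12, 1.2, 1.35, 1.18, 1.22, 1.44]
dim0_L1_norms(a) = [3.24, 2.67, 1.63, 2.69, 2.42, 2.6, 2.01, 2.42, 1.46]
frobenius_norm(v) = 4.37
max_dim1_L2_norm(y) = 0.8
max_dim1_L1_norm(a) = 2.91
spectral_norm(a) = 1.99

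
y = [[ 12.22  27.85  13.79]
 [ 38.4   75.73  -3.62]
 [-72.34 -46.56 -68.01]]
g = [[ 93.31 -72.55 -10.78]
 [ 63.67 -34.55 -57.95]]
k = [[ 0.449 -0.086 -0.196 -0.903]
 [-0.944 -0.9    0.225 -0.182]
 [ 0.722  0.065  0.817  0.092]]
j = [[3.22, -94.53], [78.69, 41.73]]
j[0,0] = 3.22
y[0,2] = 13.79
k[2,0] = 0.722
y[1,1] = 75.73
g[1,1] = -34.55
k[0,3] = -0.903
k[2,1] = 0.065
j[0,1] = -94.53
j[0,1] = -94.53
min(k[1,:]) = -0.944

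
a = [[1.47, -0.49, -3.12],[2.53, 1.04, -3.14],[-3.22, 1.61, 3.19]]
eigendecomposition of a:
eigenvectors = [[0.79+0.00j,0.37+0.11j,0.37-0.11j], [-0.02+0.00j,0.84+0.00j,0.84-0.00j], [0.62+0.00j,-0.32-0.19j,(-0.32+0.19j)]]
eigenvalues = [(-0.97+0j), (3.33+1.06j), (3.33-1.06j)]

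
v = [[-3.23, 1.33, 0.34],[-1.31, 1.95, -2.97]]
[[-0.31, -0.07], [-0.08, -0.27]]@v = [[1.09, -0.55, 0.1], [0.61, -0.63, 0.77]]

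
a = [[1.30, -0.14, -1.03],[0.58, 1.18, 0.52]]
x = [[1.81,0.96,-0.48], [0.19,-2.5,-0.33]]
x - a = [[0.51, 1.10, 0.55], [-0.39, -3.68, -0.85]]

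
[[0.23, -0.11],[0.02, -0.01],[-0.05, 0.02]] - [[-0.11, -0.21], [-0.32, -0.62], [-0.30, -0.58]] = [[0.34, 0.1],[0.34, 0.61],[0.25, 0.60]]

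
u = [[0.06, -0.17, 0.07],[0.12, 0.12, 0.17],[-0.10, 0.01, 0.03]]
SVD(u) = [[0.03, 0.98, 0.2], [-0.99, 0.01, 0.12], [0.12, -0.20, 0.97]] @ diag([0.24167059944004718, 0.19631052418853157, 0.09569482462031192]) @ [[-0.53, -0.51, -0.68], [0.41, -0.85, 0.32], [-0.74, -0.1, 0.66]]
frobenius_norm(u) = 0.33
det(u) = 0.00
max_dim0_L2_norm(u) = 0.21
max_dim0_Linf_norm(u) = 0.17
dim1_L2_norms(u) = [0.19, 0.24, 0.1]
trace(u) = 0.21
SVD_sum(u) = [[-0.0, -0.0, -0.00],[0.13, 0.12, 0.16],[-0.01, -0.01, -0.02]] + [[0.08, -0.16, 0.06],[0.00, -0.0, 0.00],[-0.02, 0.03, -0.01]] + [[-0.01, -0.0, 0.01], [-0.01, -0.0, 0.01], [-0.07, -0.01, 0.06]]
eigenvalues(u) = [(0.03+0.17j), (0.03-0.17j), (0.15+0j)]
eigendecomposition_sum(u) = [[0.03+0.08j, -0.05+0.05j, 0.08+0.04j], [(0.06-0.01j), (0.03+0.05j), (0.04-0.05j)], [-0.05+0.01j, (-0.03-0.03j), -0.03+0.05j]] + [[(0.03-0.08j), -0.05-0.05j, (0.08-0.04j)], [(0.06+0.01j), 0.03-0.05j, 0.04+0.05j], [-0.05-0.01j, (-0.03+0.03j), -0.03-0.05j]] + [[(0.01+0j), -0.07-0.00j, (-0.09-0j)], [(-0.01-0j), (0.06+0j), (0.08+0j)], [-0.01-0.00j, (0.06+0j), 0.08+0.00j]]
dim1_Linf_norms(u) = [0.17, 0.17, 0.1]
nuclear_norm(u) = 0.53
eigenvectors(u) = [[(0.72+0j),0.72-0.00j,(-0.62+0j)], [0.12-0.54j,(0.12+0.54j),0.56+0.00j], [(-0.03+0.42j),(-0.03-0.42j),(0.55+0j)]]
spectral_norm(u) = 0.24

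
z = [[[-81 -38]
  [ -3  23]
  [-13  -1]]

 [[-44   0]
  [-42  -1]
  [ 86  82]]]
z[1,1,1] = -1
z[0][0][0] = -81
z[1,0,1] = 0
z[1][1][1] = -1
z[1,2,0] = 86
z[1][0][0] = -44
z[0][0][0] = -81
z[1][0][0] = -44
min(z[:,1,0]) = -42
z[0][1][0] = -3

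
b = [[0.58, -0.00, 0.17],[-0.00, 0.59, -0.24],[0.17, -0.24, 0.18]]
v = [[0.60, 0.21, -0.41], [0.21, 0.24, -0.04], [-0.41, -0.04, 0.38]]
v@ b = [[0.28, 0.22, -0.02], [0.12, 0.15, -0.03], [-0.17, -0.11, 0.01]]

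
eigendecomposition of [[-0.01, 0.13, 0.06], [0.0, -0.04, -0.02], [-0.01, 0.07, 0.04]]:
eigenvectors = [[-0.27+0.00j, 0.85+0.00j, 0.85-0.00j],[(0.37+0j), (-0.21+0.13j), -0.21-0.13j],[(-0.89+0j), (0.47+0.01j), 0.47-0.01j]]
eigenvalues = [(0.01+0j), (-0.01+0.02j), (-0.01-0.02j)]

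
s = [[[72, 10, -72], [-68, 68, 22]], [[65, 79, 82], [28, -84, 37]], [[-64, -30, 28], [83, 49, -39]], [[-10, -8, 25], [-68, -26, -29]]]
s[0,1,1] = 68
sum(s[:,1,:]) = -27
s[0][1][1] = 68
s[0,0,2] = -72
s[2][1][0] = 83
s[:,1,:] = [[-68, 68, 22], [28, -84, 37], [83, 49, -39], [-68, -26, -29]]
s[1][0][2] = 82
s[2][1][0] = 83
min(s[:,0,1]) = -30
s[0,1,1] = 68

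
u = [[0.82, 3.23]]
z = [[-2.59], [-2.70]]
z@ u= [[-2.12, -8.37], [-2.21, -8.72]]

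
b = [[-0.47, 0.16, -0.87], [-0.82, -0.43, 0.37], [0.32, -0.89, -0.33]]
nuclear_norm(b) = 3.00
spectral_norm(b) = 1.00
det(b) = -1.00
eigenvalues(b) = [(-0.12+1j), (-0.12-1j), (-1+0j)]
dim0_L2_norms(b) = [1.0, 1.0, 1.0]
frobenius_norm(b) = 1.73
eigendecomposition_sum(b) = [[-0.04+0.30j, (0.27-0.16j), (-0.28-0.19j)], [(-0.22-0.22j), (-0.04+0.32j), 0.33-0.11j], [(0.31-0.12j), -0.30-0.18j, -0.04+0.38j]] + [[(-0.04-0.3j), 0.27+0.16j, -0.28+0.19j], [(-0.22+0.22j), -0.04-0.32j, 0.33+0.11j], [0.31+0.12j, (-0.3+0.18j), -0.04-0.38j]] + [[-0.40-0.00j, (-0.38-0j), (-0.31-0j)], [-0.38-0.00j, (-0.35-0j), -0.29-0.00j], [-0.31-0.00j, -0.29-0.00j, -0.24-0.00j]]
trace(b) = -1.23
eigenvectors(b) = [[0.25-0.49j, 0.25+0.49j, 0.63+0.00j], [0.24+0.51j, 0.24-0.51j, 0.60+0.00j], [(-0.62+0j), -0.62-0.00j, (0.49+0j)]]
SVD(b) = [[0.75, 0.46, -0.48], [-0.18, -0.54, -0.82], [-0.64, 0.7, -0.32]] @ diag([1.0047699660915086, 1.0005119151393909, 0.9951950677653977]) @ [[-0.4, 0.76, -0.51], [0.45, -0.31, -0.83], [0.80, 0.57, 0.22]]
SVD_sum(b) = [[-0.3, 0.57, -0.38], [0.07, -0.14, 0.09], [0.26, -0.49, 0.32]] + [[0.21,-0.15,-0.39], [-0.25,0.17,0.45], [0.32,-0.22,-0.58]] + [[-0.38, -0.27, -0.1], [-0.65, -0.46, -0.18], [-0.26, -0.18, -0.07]]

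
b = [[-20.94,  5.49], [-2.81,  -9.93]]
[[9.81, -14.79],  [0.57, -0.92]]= b@[[-0.45, 0.68],  [0.07, -0.10]]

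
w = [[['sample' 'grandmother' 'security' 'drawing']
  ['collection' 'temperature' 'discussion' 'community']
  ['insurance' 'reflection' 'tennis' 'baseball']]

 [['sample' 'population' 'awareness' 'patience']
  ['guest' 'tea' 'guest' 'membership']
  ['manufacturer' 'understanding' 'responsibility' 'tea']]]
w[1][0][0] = 'sample'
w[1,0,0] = 'sample'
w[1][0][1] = 'population'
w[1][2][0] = 'manufacturer'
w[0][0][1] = 'grandmother'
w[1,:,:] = [['sample', 'population', 'awareness', 'patience'], ['guest', 'tea', 'guest', 'membership'], ['manufacturer', 'understanding', 'responsibility', 'tea']]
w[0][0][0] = 'sample'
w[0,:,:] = [['sample', 'grandmother', 'security', 'drawing'], ['collection', 'temperature', 'discussion', 'community'], ['insurance', 'reflection', 'tennis', 'baseball']]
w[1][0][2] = 'awareness'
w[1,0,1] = 'population'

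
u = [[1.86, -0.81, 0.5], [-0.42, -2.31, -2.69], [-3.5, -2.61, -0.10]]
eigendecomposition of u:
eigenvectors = [[-0.11-0.47j, -0.11+0.47j, -0.06+0.00j], [(-0.41+0.19j), -0.41-0.19j, (-0.82+0j)], [(0.75+0j), 0.75-0.00j, (-0.57+0j)]]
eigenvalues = [(1.83+1.5j), (1.83-1.5j), (-4.22+0j)]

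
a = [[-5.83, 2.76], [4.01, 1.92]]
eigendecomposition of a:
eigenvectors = [[-0.91, -0.29], [0.41, -0.96]]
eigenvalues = [-7.06, 3.15]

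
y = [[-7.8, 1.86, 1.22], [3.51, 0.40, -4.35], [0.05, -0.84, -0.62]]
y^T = [[-7.8, 3.51, 0.05], [1.86, 0.40, -0.84], [1.22, -4.35, -0.62]]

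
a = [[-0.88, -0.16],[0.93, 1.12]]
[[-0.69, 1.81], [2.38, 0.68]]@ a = [[2.29,  2.14], [-1.46,  0.38]]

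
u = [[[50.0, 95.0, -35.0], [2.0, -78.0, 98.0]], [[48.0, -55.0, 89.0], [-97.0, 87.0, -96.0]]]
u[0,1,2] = 98.0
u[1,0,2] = 89.0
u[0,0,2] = -35.0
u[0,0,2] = -35.0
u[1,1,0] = -97.0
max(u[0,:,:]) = 98.0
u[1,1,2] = -96.0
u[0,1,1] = -78.0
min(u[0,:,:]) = -78.0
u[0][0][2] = -35.0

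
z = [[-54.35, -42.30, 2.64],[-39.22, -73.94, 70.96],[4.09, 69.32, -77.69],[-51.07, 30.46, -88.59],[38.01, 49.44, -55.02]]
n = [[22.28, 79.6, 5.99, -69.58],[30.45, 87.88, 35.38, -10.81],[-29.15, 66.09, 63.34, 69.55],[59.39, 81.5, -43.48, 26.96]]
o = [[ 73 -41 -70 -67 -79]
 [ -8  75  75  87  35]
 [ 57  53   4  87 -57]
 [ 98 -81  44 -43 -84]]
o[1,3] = 87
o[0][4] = -79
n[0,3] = -69.58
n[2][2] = 63.34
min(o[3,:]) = -84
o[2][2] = 4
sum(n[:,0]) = 82.97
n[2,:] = [-29.15, 66.09, 63.34, 69.55]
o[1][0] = -8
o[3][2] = 44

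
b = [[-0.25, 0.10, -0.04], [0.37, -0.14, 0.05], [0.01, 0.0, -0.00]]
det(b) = -0.000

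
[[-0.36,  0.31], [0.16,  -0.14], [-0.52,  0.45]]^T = [[-0.36, 0.16, -0.52], [0.31, -0.14, 0.45]]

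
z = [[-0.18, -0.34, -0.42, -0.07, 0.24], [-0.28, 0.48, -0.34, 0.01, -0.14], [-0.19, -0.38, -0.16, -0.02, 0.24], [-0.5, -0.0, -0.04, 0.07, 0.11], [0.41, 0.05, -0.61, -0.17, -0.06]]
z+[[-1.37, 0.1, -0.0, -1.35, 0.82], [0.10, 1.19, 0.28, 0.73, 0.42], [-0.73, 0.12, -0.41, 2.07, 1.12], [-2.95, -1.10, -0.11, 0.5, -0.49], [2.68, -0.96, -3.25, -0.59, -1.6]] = [[-1.55,-0.24,-0.42,-1.42,1.06], [-0.18,1.67,-0.06,0.74,0.28], [-0.92,-0.26,-0.57,2.05,1.36], [-3.45,-1.10,-0.15,0.57,-0.38], [3.09,-0.91,-3.86,-0.76,-1.66]]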